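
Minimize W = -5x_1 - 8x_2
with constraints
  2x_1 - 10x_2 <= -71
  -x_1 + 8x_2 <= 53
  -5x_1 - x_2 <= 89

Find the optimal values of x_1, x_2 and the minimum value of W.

x_1 = -19/3, x_2 = 35/6, minimum W = -15

Extreme points and W = -5x_1 - 8x_2:
  (-19/3, 35/6) → W = -15
  (-961/52, 177/52) → W = 3389/52
  (-765/41, 176/41) → W = 2417/41

The binding constraints are 2x_1 - 10x_2 = -71 and -x_1 + 8x_2 = 53.
Solving simultaneously gives x_1 = -19/3, x_2 = 35/6.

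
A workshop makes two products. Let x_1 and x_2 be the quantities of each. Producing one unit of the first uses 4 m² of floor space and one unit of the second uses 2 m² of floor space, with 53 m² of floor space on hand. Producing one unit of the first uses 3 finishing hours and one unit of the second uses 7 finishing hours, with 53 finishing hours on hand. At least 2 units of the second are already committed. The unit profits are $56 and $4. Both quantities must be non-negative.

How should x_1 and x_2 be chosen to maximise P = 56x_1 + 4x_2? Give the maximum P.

Feasible corners and P = 56x_1 + 4x_2:
  (0, 53/7) → P = 212/7
  (0, 2) → P = 8
  (265/22, 53/22) → P = 7526/11
  (49/4, 2) → P = 694

The binding constraints are 4x_1 + 2x_2 = 53 and x_2 = 2.
Solving simultaneously gives x_1 = 49/4, x_2 = 2.

x_1 = 49/4, x_2 = 2, maximum P = 694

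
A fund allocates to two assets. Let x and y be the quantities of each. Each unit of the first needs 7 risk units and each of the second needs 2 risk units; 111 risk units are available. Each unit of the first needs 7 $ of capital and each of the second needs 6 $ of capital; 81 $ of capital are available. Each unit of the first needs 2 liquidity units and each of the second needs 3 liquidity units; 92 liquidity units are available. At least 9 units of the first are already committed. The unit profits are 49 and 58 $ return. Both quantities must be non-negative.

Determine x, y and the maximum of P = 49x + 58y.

x = 9, y = 3, maximum P = 615

Vertices and P = 49x + 58y:
  (81/7, 0) → P = 567
  (9, 0) → P = 441
  (9, 3) → P = 615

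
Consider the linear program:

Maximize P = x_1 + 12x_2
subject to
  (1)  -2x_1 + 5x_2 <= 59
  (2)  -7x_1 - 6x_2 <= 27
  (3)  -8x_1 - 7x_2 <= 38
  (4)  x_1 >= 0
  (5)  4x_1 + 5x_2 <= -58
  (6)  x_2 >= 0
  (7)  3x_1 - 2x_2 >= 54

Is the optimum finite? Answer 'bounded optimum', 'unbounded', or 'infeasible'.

infeasible

The boundaries -2x_1 + 5x_2 = 59 and 3x_1 - 2x_2 = 54 meet at (388/11, 285/11), but that point violates 4x_1 + 5x_2 ≤ -58. Every candidate vertex is excluded by some other constraint, so the feasible region is empty.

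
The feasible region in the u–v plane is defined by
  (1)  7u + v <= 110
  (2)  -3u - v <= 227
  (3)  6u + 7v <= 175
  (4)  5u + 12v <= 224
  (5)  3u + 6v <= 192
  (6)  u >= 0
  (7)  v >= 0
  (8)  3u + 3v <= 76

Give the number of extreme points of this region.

5

Intersecting each pair of boundary lines and keeping only the points that satisfy every inequality leaves:
  (110/7, 0)
  (127/9, 101/9)
  (0, 56/3)
  (80/7, 292/21)
  (0, 0)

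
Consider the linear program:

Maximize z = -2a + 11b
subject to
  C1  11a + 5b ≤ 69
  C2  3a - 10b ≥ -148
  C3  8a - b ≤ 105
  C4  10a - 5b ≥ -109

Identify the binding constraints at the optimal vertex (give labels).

C1 and C2

Corner points and z = -2a + 11b:
  (-2/5, 367/25) → z = 4057/25
  (198/17, -201/17) → z = -2607/17
  (-70/17, 1153/85) → z = 13383/85
The feasible region is unbounded (it extends along (-1, -2), (-1, -8)), but z strictly decreases along every unbounded feasible direction, so there is no improving ray and the maximum is attained at a vertex.

The maximum is at (-2/5, 367/25). Substituting into each constraint, equality holds for C1 and C2; the remaining constraints have slack.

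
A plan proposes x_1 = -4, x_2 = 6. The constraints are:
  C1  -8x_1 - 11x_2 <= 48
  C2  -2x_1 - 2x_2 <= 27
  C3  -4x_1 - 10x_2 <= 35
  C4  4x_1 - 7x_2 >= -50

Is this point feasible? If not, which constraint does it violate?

not feasible — violates C4

Constraint C4: 4x_1 - 7x_2 = -58, which is not ≥ -50. All other constraints are satisfied.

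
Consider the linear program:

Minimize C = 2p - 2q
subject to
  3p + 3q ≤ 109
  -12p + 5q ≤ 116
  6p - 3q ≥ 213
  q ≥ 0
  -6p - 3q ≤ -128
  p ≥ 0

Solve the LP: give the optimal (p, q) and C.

Corner points and C = 2p - 2q:
  (322/9, 5/9) → C = 634/9
  (109/3, 0) → C = 218/3
  (71/2, 0) → C = 71

p = 322/9, q = 5/9, minimum C = 634/9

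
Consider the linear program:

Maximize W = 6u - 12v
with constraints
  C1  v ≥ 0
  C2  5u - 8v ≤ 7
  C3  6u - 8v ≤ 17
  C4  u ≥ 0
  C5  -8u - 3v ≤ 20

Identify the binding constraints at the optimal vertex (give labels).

Vertices and W = 6u - 12v:
  (7/5, 0) → W = 42/5
  (0, 0) → W = 0
  (10, 43/8) → W = -9/2
The feasible region is unbounded (it extends along (0, 1), (4, 3)), but W strictly decreases along every unbounded feasible direction, so there is no improving ray and the maximum is attained at a vertex.

The maximum is at (7/5, 0). Substituting into each constraint, equality holds for C1 and C2; the remaining constraints have slack.

C1 and C2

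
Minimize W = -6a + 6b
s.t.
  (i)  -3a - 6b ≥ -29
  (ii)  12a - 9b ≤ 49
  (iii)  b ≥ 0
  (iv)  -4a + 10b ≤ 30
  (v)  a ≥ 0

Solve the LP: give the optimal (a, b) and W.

a = 49/12, b = 0, minimum W = -49/2

At the optimal vertex, 12a - 9b = 49 and b = 0.
Solving simultaneously gives a = 49/12, b = 0.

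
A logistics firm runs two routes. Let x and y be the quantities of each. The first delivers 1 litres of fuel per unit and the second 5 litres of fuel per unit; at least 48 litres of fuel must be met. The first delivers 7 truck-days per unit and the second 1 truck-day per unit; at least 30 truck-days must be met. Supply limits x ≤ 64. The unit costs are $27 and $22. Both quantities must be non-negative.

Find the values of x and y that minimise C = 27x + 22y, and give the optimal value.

Vertices and C = 27x + 22y:
  (0, 30) → C = 660
  (48, 0) → C = 1296
  (64, 0) → C = 1728
  (3, 9) → C = 279
The feasible region is unbounded (it extends along (0, 1)), but C strictly increases along every unbounded feasible direction, so there is no improving ray and the minimum is attained at a vertex.

At the optimal vertex, x + 5y = 48 and 7x + y = 30.
Solving simultaneously gives x = 3, y = 9.

x = 3, y = 9, minimum C = 279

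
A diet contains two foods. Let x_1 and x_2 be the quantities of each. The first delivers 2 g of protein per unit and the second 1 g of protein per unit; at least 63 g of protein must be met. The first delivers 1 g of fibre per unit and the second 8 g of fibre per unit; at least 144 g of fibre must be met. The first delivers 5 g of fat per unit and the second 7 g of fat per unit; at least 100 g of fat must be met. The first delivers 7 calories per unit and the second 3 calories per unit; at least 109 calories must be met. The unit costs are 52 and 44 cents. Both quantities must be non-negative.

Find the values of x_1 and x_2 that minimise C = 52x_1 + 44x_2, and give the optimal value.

The feasible region is unbounded (it extends along (0, 1), (1, 0)), but C strictly increases along every unbounded feasible direction, so there is no improving ray and the minimum is attained at a vertex.

At the optimal vertex, 2x_1 + x_2 = 63 and x_1 + 8x_2 = 144.
Solving simultaneously gives x_1 = 24, x_2 = 15.

x_1 = 24, x_2 = 15, minimum C = 1908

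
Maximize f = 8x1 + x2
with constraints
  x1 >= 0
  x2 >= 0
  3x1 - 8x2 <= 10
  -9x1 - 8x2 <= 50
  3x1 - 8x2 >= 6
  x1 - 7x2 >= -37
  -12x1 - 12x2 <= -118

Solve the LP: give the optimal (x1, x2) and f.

At the optimal vertex, 3x1 - 8x2 = 10 and x1 - 7x2 = -37.
Solving simultaneously gives x1 = 366/13, x2 = 121/13.

x1 = 366/13, x2 = 121/13, maximum f = 3049/13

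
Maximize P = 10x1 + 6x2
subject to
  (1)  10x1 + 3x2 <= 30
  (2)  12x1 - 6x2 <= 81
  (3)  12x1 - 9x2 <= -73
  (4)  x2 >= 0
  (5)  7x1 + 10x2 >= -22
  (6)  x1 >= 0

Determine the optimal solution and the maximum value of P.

Feasible corners and P = 10x1 + 6x2:
  (17/42, 545/63) → P = 1175/21
  (0, 10) → P = 60
  (0, 73/9) → P = 146/3

The optimum lies where 10x1 + 3x2 = 30 and x1 = 0.
Solving simultaneously gives x1 = 0, x2 = 10.

x1 = 0, x2 = 10, maximum P = 60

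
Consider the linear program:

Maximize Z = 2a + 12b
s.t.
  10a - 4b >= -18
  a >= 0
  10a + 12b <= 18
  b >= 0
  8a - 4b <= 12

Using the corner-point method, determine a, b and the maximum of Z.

a = 0, b = 3/2, maximum Z = 18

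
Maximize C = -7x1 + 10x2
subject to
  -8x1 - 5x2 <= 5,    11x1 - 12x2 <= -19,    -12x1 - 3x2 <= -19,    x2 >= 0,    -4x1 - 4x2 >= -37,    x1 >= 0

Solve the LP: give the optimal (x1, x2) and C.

Corner points and C = -7x1 + 10x2:
  (57/59, 437/177) → C = 3173/177
  (4, 21/4) → C = 49/2
  (0, 19/3) → C = 190/3
  (0, 37/4) → C = 185/2

x1 = 0, x2 = 37/4, maximum C = 185/2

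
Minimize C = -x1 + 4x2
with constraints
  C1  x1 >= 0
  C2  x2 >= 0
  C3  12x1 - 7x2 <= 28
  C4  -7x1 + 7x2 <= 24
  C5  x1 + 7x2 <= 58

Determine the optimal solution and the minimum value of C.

Feasible corners and C = -x1 + 4x2:
  (0, 0) → C = 0
  (0, 24/7) → C = 96/7
  (7/3, 0) → C = -7/3
  (86/13, 668/91) → C = 2070/91
  (17/4, 215/28) → C = 741/28

At the optimal vertex, x2 = 0 and 12x1 - 7x2 = 28.
Solving simultaneously gives x1 = 7/3, x2 = 0.

x1 = 7/3, x2 = 0, minimum C = -7/3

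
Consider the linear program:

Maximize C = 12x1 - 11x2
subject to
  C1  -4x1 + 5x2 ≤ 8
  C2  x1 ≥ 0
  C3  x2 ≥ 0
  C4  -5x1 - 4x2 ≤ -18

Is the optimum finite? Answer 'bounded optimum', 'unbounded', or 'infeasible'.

From the feasible point (58/41, 112/41), moving in the direction (5, 4) keeps every constraint satisfied while C increases without bound.

unbounded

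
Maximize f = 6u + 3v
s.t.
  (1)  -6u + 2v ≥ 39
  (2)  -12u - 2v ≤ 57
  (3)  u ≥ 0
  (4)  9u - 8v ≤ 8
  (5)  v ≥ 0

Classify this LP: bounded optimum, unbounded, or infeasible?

From the feasible point (0, 39/2), moving in the direction (0, 1) keeps every constraint satisfied while f increases without bound.

unbounded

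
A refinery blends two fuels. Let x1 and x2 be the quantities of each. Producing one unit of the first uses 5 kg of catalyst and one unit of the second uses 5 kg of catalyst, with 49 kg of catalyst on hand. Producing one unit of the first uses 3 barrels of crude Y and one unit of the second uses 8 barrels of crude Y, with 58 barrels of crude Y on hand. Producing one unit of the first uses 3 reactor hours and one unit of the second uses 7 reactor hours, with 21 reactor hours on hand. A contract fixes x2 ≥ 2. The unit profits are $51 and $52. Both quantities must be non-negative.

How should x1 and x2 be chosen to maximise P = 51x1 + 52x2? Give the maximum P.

Corner points and P = 51x1 + 52x2:
  (0, 3) → P = 156
  (0, 2) → P = 104
  (7/3, 2) → P = 223

At the optimal vertex, 3x1 + 7x2 = 21 and x2 = 2.
Solving simultaneously gives x1 = 7/3, x2 = 2.

x1 = 7/3, x2 = 2, maximum P = 223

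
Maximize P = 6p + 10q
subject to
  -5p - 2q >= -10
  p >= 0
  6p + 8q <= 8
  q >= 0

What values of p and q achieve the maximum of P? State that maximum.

Vertices and P = 6p + 10q:
  (0, 1) → P = 10
  (0, 0) → P = 0
  (4/3, 0) → P = 8

p = 0, q = 1, maximum P = 10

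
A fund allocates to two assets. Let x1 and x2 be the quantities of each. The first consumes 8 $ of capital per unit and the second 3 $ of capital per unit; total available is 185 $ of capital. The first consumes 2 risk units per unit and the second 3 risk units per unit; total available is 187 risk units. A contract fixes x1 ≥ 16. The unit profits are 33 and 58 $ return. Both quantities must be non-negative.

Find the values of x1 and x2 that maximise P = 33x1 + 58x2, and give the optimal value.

x1 = 16, x2 = 19, maximum P = 1630

Vertices and P = 33x1 + 58x2:
  (185/8, 0) → P = 6105/8
  (16, 0) → P = 528
  (16, 19) → P = 1630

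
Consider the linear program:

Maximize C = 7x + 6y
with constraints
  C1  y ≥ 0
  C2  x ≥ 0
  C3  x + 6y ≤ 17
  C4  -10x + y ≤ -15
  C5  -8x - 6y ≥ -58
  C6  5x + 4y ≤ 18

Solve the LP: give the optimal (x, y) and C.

x = 26/15, y = 7/3, maximum C = 392/15

Vertices and C = 7x + 6y:
  (3/2, 0) → C = 21/2
  (18/5, 0) → C = 126/5
  (26/15, 7/3) → C = 392/15

The optimum lies where -10x + y = -15 and 5x + 4y = 18.
Solving simultaneously gives x = 26/15, y = 7/3.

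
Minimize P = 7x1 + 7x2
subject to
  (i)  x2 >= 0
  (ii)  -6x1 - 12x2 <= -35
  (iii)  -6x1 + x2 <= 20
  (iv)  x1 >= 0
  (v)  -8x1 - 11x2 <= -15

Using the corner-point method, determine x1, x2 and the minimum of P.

x1 = 0, x2 = 35/12, minimum P = 245/12

The feasible region is unbounded (it extends along (1, 0), (1, 6)), but P strictly increases along every unbounded feasible direction, so there is no improving ray and the minimum is attained at a vertex.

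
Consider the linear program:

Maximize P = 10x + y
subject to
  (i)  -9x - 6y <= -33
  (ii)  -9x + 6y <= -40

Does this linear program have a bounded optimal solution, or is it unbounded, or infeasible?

unbounded

From the feasible point (73/18, -7/12), moving in the direction (6, -9) keeps every constraint satisfied while P increases without bound.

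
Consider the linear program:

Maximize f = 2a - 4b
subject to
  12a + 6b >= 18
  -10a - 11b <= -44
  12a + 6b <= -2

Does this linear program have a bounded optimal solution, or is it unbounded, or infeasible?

infeasible

Constraints 12a + 6b ≥ 18 and 12a + 6b ≤ -2 have parallel boundaries but demand opposite sides — no point can satisfy both, so the region is empty.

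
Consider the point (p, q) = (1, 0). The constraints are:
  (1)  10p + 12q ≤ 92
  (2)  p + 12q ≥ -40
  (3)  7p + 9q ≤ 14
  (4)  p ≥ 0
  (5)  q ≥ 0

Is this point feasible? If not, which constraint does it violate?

(1): 10 ≤ 92 ✓
(2): 1 ≥ -40 ✓
(3): 7 ≤ 14 ✓
(4): 1 ≥ 0 ✓
(5): 0 ≥ 0 ✓

feasible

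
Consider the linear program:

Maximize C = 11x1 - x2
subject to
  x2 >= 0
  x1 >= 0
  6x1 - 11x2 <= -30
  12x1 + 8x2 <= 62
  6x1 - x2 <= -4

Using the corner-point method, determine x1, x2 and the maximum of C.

Corner points and C = 11x1 - x2:
  (0, 31/4) → C = -31/4
  (0, 4) → C = -4
  (1/2, 7) → C = -3/2

At the optimal vertex, 12x1 + 8x2 = 62 and 6x1 - x2 = -4.
Solving simultaneously gives x1 = 1/2, x2 = 7.

x1 = 1/2, x2 = 7, maximum C = -3/2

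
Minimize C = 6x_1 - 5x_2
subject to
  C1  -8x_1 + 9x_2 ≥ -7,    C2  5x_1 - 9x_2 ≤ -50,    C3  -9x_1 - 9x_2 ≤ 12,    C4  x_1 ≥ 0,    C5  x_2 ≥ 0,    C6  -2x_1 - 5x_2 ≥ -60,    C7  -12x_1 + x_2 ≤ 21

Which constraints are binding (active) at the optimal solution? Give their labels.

Extreme points and C = 6x_1 - 5x_2:
  (0, 50/9) → C = -250/9
  (290/43, 400/43) → C = -260/43
  (0, 12) → C = -60

The minimum is at (0, 12). Substituting into each constraint, equality holds for C4 and C6; the remaining constraints have slack.

C4 and C6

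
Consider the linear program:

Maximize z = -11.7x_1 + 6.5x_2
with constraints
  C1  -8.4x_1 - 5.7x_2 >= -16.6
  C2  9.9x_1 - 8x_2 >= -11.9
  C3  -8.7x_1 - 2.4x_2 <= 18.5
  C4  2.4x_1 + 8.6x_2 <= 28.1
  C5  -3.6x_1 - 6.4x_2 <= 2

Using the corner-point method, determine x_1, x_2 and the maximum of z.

x_1 = -1, x_2 = 0.25, maximum z = 13.325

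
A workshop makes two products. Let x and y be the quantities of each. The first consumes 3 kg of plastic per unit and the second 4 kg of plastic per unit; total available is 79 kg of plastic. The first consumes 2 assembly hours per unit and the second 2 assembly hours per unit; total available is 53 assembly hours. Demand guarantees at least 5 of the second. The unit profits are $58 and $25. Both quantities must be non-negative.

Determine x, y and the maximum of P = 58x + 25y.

x = 59/3, y = 5, maximum P = 3797/3

Extreme points and P = 58x + 25y:
  (0, 79/4) → P = 1975/4
  (0, 5) → P = 125
  (59/3, 5) → P = 3797/3

The binding constraints are 3x + 4y = 79 and y = 5.
Solving simultaneously gives x = 59/3, y = 5.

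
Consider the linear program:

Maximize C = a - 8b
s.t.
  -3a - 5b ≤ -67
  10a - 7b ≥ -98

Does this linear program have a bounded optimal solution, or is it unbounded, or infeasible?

unbounded

From the feasible point (-21/71, 964/71), moving in the direction (5, -3) keeps every constraint satisfied while C increases without bound.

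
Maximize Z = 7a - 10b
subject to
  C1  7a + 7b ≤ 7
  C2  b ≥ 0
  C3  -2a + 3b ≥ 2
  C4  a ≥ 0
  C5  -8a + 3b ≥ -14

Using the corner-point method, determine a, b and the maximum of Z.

Extreme points and Z = 7a - 10b:
  (1/5, 4/5) → Z = -33/5
  (0, 1) → Z = -10
  (0, 2/3) → Z = -20/3

At the optimal vertex, 7a + 7b = 7 and -2a + 3b = 2.
Solving simultaneously gives a = 1/5, b = 4/5.

a = 1/5, b = 4/5, maximum Z = -33/5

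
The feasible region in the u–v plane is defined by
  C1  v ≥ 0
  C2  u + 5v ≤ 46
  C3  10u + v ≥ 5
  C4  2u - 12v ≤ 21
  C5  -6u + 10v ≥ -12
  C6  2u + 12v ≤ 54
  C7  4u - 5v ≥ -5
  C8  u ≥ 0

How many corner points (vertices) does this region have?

The feasible vertices (each the meet of two boundaries and inside every other half-plane) are:
  (1/2, 0)
  (2, 0)
  (10/27, 35/27)
  (171/23, 75/23)
  (105/29, 113/29)

5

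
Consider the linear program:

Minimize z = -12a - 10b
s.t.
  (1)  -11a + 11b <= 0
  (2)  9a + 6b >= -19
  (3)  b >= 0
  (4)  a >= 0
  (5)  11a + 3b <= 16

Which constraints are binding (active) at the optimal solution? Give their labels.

Corner points and z = -12a - 10b:
  (0, 0) → z = 0
  (8/7, 8/7) → z = -176/7
  (16/11, 0) → z = -192/11

The minimum is at (8/7, 8/7). Substituting into each constraint, equality holds for (1) and (5); the remaining constraints have slack.

(1) and (5)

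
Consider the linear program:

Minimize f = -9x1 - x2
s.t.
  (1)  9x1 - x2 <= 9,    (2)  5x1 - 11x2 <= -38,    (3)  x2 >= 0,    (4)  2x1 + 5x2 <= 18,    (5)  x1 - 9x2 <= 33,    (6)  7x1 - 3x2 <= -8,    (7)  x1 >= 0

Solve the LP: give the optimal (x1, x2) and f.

Corner points and f = -9x1 - x2:
  (8/47, 166/47) → f = -238/47
  (0, 38/11) → f = -38/11
  (0, 18/5) → f = -18/5

x1 = 8/47, x2 = 166/47, minimum f = -238/47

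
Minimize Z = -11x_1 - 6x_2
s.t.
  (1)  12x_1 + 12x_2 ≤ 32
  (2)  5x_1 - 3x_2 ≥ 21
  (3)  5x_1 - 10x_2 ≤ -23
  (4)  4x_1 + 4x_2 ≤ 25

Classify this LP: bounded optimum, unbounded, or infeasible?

infeasible

The boundaries 12x_1 + 12x_2 = 32 and 5x_1 - 3x_2 = 21 meet at (29/8, -23/24), but that point violates 5x_1 - 10x_2 ≤ -23. Every candidate vertex is excluded by some other constraint, so the feasible region is empty.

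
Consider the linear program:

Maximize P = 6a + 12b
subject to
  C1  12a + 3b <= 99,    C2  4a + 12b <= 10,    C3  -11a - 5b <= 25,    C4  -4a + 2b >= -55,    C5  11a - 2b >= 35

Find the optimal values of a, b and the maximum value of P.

a = 193/22, b = -23/11, maximum P = 303/11

Extreme points and P = 6a + 12b:
  (193/22, -23/11) → P = 303/11
  (121/12, -22/3) → P = -55/2
  (22/7, -3/14) → P = 114/7
  (75/14, -235/14) → P = -1185/7
  (125/77, -60/7) → P = -7170/77

At the optimal vertex, 12a + 3b = 99 and 4a + 12b = 10.
Solving simultaneously gives a = 193/22, b = -23/11.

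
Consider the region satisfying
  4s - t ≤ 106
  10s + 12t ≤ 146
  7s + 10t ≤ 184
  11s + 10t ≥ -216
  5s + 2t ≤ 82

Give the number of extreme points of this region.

Pairwise boundary intersections that survive every other constraint:
  (844/51, -2030/51)
  (294/13, -202/13)
  (-187/4, 409/8)
  (173/10, -9/4)
  (-100, 442/5)

5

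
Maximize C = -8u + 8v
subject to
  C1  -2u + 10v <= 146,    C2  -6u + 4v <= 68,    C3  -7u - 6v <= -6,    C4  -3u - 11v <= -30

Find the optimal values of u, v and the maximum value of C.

Feasible corners and C = -8u + 8v:
  (-24/13, 185/13) → C = 1672/13
  (-6, 8) → C = 112
  (-114/59, 192/59) → C = 2448/59
The feasible region is unbounded (it extends along (11, -3), (5, 1)), but C strictly decreases along every unbounded feasible direction, so there is no improving ray and the maximum is attained at a vertex.

The binding constraints are -2u + 10v = 146 and -6u + 4v = 68.
Solving simultaneously gives u = -24/13, v = 185/13.

u = -24/13, v = 185/13, maximum C = 1672/13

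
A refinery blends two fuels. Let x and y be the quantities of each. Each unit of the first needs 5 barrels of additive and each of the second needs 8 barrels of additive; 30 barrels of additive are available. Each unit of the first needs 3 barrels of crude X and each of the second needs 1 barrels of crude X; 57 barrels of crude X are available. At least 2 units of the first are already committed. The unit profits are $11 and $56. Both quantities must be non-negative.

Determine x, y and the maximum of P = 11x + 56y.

x = 2, y = 5/2, maximum P = 162

Vertices and P = 11x + 56y:
  (6, 0) → P = 66
  (2, 0) → P = 22
  (2, 5/2) → P = 162

The binding constraints are 5x + 8y = 30 and x = 2.
Solving simultaneously gives x = 2, y = 5/2.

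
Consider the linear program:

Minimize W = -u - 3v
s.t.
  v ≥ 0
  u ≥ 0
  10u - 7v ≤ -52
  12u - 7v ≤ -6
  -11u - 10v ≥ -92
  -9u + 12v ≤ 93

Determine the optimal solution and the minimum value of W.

Extreme points and W = -u - 3v:
  (0, 52/7) → W = -156/7
  (0, 31/4) → W = -93/4
  (9/19, 154/19) → W = -471/19

u = 9/19, v = 154/19, minimum W = -471/19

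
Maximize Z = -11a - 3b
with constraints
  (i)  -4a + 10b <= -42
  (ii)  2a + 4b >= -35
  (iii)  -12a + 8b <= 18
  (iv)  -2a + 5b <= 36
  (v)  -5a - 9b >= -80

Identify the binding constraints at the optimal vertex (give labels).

(i) and (ii)

Extreme points and Z = -11a - 3b:
  (-91/18, -56/9) → Z = 1337/18
  (589/43, 55/43) → Z = -6644/43
  (635/2, -335/2) → Z = -2990

The maximum is at (-91/18, -56/9). Substituting into each constraint, equality holds for (i) and (ii); the remaining constraints have slack.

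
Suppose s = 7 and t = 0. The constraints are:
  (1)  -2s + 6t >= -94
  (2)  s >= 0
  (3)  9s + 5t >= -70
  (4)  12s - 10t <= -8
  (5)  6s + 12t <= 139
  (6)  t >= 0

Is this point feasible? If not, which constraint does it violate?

Constraint (4): 12s - 10t = 84, which is not ≤ -8. All other constraints are satisfied.

not feasible — violates (4)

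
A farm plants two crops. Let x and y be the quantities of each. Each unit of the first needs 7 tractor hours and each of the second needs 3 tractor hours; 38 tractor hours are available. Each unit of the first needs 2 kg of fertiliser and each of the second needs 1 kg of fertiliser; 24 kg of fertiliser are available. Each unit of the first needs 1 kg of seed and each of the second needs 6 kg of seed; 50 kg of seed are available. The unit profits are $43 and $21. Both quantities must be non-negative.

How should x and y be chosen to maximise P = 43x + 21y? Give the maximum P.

x = 2, y = 8, maximum P = 254

Vertices and P = 43x + 21y:
  (0, 0) → P = 0
  (0, 25/3) → P = 175
  (38/7, 0) → P = 1634/7
  (2, 8) → P = 254

At the optimal vertex, 7x + 3y = 38 and x + 6y = 50.
Solving simultaneously gives x = 2, y = 8.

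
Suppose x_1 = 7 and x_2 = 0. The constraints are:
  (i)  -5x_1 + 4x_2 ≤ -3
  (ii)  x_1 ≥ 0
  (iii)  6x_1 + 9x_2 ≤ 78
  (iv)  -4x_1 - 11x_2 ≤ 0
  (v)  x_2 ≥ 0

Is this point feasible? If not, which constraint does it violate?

(i): -35 ≤ -3 ✓
(ii): 7 ≥ 0 ✓
(iii): 42 ≤ 78 ✓
(iv): -28 ≤ 0 ✓
(v): 0 ≥ 0 ✓

feasible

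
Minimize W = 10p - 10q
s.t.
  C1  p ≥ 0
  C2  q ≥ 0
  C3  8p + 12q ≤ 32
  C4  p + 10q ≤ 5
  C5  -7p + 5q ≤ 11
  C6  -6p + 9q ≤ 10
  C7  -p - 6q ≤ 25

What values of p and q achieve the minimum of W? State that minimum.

p = 0, q = 1/2, minimum W = -5

Extreme points and W = 10p - 10q:
  (0, 0) → W = 0
  (0, 1/2) → W = -5
  (4, 0) → W = 40
  (65/17, 2/17) → W = 630/17

The binding constraints are p = 0 and p + 10q = 5.
Solving simultaneously gives p = 0, q = 1/2.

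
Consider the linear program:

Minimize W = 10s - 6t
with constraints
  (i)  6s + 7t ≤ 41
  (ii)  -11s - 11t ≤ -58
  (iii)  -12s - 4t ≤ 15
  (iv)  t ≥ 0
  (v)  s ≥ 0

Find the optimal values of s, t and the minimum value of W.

Corner points and W = 10s - 6t:
  (41/6, 0) → W = 205/3
  (0, 41/7) → W = -246/7
  (58/11, 0) → W = 580/11
  (0, 58/11) → W = -348/11

At the optimal vertex, 6s + 7t = 41 and s = 0.
Solving simultaneously gives s = 0, t = 41/7.

s = 0, t = 41/7, minimum W = -246/7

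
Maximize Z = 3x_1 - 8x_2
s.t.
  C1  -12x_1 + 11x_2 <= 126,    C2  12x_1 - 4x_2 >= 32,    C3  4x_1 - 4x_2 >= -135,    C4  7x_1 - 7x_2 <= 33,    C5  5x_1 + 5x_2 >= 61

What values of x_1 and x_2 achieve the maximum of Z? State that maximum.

x_1 = 296/35, x_2 = 131/35, maximum Z = -32/7

Vertices and Z = 3x_1 - 8x_2:
  (214/21, 158/7) → Z = -150
  (981/4, 279) → Z = -5985/4
  (101/20, 143/20) → Z = -841/20
  (296/35, 131/35) → Z = -32/7
The feasible region is unbounded (it extends along (1, 1)), but Z strictly decreases along every unbounded feasible direction, so there is no improving ray and the maximum is attained at a vertex.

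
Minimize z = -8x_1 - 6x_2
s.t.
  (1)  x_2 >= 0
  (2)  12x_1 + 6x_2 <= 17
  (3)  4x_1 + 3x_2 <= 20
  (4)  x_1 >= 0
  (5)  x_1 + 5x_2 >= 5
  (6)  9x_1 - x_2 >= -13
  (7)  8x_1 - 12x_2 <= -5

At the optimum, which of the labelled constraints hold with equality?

Feasible corners and z = -8x_1 - 6x_2:
  (0, 17/6) → z = -17
  (29/32, 49/48) → z = -107/8
  (0, 1) → z = -6
  (35/52, 45/52) → z = -275/26

The minimum is at (0, 17/6). Substituting into each constraint, equality holds for (2) and (4); the remaining constraints have slack.

(2) and (4)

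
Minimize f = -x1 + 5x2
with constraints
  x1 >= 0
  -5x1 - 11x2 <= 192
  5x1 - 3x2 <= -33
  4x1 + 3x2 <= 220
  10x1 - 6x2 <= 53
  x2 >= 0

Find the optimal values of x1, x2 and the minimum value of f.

Feasible corners and f = -x1 + 5x2:
  (0, 11) → f = 55
  (0, 220/3) → f = 1100/3
  (187/9, 1232/27) → f = 5599/27

At the optimal vertex, x1 = 0 and 5x1 - 3x2 = -33.
Solving simultaneously gives x1 = 0, x2 = 11.

x1 = 0, x2 = 11, minimum f = 55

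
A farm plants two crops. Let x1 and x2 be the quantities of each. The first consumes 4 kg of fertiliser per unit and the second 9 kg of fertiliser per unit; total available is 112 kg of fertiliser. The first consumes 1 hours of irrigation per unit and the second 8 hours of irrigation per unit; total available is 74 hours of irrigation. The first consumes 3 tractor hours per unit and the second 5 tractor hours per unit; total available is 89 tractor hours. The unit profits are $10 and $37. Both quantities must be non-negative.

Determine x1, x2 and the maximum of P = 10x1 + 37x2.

Corner points and P = 10x1 + 37x2:
  (0, 0) → P = 0
  (0, 37/4) → P = 1369/4
  (28, 0) → P = 280
  (10, 8) → P = 396

The optimum lies where 4x1 + 9x2 = 112 and x1 + 8x2 = 74.
Solving simultaneously gives x1 = 10, x2 = 8.

x1 = 10, x2 = 8, maximum P = 396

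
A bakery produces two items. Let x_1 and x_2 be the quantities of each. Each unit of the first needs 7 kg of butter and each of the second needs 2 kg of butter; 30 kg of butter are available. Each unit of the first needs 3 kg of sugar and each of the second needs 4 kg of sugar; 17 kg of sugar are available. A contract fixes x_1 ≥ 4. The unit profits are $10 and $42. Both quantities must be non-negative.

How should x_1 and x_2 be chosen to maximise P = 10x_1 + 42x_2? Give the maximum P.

x_1 = 4, x_2 = 1, maximum P = 82

The optimum lies where 7x_1 + 2x_2 = 30 and x_1 = 4.
Solving simultaneously gives x_1 = 4, x_2 = 1.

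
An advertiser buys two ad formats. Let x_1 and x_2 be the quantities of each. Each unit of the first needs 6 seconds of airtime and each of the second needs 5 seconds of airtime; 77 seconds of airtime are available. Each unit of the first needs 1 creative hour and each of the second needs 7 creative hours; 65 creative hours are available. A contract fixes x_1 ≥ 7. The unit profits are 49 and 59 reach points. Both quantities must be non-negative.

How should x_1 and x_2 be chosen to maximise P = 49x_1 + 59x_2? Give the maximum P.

Corner points and P = 49x_1 + 59x_2:
  (77/6, 0) → P = 3773/6
  (7, 0) → P = 343
  (7, 7) → P = 756

x_1 = 7, x_2 = 7, maximum P = 756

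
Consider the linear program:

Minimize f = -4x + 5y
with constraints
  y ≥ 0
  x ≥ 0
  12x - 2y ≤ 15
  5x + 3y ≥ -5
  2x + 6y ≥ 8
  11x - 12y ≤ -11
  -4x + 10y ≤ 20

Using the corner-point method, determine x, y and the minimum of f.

x = 1/3, y = 11/9, minimum f = 43/9

Vertices and f = -4x + 5y:
  (0, 4/3) → f = 20/3
  (0, 2) → f = 10
  (101/61, 297/122) → f = 677/122
  (95/56, 75/28) → f = 185/28
  (1/3, 11/9) → f = 43/9

The binding constraints are 2x + 6y = 8 and 11x - 12y = -11.
Solving simultaneously gives x = 1/3, y = 11/9.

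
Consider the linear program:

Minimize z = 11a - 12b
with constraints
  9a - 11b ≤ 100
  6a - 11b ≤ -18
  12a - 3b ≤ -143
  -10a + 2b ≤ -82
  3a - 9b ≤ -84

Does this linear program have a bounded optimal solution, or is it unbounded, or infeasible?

unbounded

From the feasible point (266/3, 1207/3), moving in the direction (2, 10) keeps every constraint satisfied while z decreases without bound.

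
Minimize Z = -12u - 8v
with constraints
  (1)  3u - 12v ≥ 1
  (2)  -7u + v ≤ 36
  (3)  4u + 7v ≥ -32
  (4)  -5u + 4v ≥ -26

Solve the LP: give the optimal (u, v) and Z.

u = 77/12, v = 73/48, minimum Z = -535/6

Feasible corners and Z = -12u - 8v:
  (-433/81, -115/81) → Z = 6116/81
  (77/12, 73/48) → Z = -535/6
  (-284/53, -80/53) → Z = 4048/53
  (18/17, -88/17) → Z = 488/17

At the optimal vertex, 3u - 12v = 1 and -5u + 4v = -26.
Solving simultaneously gives u = 77/12, v = 73/48.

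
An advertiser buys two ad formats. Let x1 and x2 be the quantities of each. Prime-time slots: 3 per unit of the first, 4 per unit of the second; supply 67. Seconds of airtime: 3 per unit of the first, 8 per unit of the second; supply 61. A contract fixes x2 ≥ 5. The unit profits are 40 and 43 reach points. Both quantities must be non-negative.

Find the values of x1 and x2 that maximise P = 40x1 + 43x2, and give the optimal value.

x1 = 7, x2 = 5, maximum P = 495

Corner points and P = 40x1 + 43x2:
  (0, 61/8) → P = 2623/8
  (0, 5) → P = 215
  (7, 5) → P = 495

At the optimal vertex, 3x1 + 8x2 = 61 and x2 = 5.
Solving simultaneously gives x1 = 7, x2 = 5.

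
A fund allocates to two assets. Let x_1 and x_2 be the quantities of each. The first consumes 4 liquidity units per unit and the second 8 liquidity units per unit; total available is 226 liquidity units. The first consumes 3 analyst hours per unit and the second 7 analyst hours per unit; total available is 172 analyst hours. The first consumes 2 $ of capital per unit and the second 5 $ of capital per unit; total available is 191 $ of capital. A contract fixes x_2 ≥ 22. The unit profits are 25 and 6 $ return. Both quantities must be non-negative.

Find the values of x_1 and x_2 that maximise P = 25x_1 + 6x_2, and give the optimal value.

Feasible corners and P = 25x_1 + 6x_2:
  (0, 172/7) → P = 1032/7
  (0, 22) → P = 132
  (6, 22) → P = 282

The binding constraints are 3x_1 + 7x_2 = 172 and x_2 = 22.
Solving simultaneously gives x_1 = 6, x_2 = 22.

x_1 = 6, x_2 = 22, maximum P = 282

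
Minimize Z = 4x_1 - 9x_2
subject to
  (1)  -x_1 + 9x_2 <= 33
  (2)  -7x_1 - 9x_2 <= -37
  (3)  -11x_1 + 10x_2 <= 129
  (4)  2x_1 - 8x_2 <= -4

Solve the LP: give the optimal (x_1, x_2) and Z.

x_1 = 1/2, x_2 = 67/18, minimum Z = -63/2

Feasible corners and Z = 4x_1 - 9x_2:
  (1/2, 67/18) → Z = -63/2
  (114/5, 31/5) → Z = 177/5
  (130/37, 51/37) → Z = 61/37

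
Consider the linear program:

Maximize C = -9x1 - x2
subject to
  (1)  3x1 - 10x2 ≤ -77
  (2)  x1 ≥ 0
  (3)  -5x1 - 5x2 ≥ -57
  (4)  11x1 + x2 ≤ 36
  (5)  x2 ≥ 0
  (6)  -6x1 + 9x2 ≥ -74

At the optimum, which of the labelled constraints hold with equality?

Feasible corners and C = -9x1 - x2:
  (0, 77/10) → C = -77/10
  (283/113, 955/113) → C = -3502/113
  (0, 57/5) → C = -57/5
  (123/50, 447/50) → C = -777/25

The maximum is at (0, 77/10). Substituting into each constraint, equality holds for (1) and (2); the remaining constraints have slack.

(1) and (2)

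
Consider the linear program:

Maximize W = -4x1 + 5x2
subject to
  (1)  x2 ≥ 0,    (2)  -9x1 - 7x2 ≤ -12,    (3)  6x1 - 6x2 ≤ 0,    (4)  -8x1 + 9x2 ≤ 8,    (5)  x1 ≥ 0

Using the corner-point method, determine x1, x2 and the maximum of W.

Extreme points and W = -4x1 + 5x2:
  (3/4, 3/4) → W = 3/4
  (52/137, 168/137) → W = 632/137
  (8, 8) → W = 8

The optimum lies where 6x1 - 6x2 = 0 and -8x1 + 9x2 = 8.
Solving simultaneously gives x1 = 8, x2 = 8.

x1 = 8, x2 = 8, maximum W = 8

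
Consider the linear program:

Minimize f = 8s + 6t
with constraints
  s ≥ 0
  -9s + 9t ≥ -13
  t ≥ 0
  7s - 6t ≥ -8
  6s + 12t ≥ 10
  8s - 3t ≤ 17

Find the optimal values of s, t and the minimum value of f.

s = 0, t = 5/6, minimum f = 5

Extreme points and f = 8s + 6t:
  (0, 4/3) → f = 8
  (0, 5/6) → f = 5
  (41/27, 2/27) → f = 340/27
  (38/15, 49/45) → f = 134/5
  (14/3, 61/9) → f = 78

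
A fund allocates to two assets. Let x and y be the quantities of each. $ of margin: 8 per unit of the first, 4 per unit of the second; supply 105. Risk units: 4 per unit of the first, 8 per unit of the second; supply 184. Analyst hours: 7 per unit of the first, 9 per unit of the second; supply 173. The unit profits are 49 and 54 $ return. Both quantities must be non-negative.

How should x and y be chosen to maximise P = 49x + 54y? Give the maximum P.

Extreme points and P = 49x + 54y:
  (0, 0) → P = 0
  (0, 173/9) → P = 1038
  (105/8, 0) → P = 5145/8
  (23/4, 59/4) → P = 4313/4

At the optimal vertex, 8x + 4y = 105 and 7x + 9y = 173.
Solving simultaneously gives x = 23/4, y = 59/4.

x = 23/4, y = 59/4, maximum P = 4313/4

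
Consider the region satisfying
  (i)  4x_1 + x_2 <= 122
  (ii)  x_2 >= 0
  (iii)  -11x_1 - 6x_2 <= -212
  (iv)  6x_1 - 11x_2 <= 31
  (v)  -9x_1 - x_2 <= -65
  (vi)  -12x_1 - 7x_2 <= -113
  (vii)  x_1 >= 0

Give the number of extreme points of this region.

Intersecting each pair of boundary lines and keeping only the points that satisfy every inequality leaves:
  (1373/50, 304/25)
  (0, 122)
  (2518/157, 931/157)
  (178/43, 1193/43)
  (0, 65)

5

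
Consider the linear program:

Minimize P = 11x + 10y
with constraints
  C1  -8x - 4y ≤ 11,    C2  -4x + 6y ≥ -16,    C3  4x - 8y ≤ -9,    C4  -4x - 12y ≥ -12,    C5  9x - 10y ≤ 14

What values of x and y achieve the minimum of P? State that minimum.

x = -31/20, y = 7/20, minimum P = -271/20

Corner points and P = 11x + 10y:
  (-31/20, 7/20) → P = -271/20
  (-9/4, 7/4) → P = -29/4
  (-3/20, 21/20) → P = 177/20

The optimum lies where -8x - 4y = 11 and 4x - 8y = -9.
Solving simultaneously gives x = -31/20, y = 7/20.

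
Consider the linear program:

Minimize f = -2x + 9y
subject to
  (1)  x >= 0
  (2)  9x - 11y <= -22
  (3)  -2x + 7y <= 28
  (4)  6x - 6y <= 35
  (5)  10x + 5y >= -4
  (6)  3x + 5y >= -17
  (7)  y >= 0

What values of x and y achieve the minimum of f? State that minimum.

Corner points and f = -2x + 9y:
  (0, 2) → f = 18
  (0, 4) → f = 36
  (154/41, 208/41) → f = 1564/41

x = 0, y = 2, minimum f = 18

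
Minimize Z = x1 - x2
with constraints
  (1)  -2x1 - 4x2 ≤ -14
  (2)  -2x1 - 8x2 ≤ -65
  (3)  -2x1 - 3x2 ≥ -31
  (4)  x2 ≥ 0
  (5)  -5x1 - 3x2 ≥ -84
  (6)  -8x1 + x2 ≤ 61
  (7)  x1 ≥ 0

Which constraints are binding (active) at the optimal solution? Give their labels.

Extreme points and Z = x1 - x2:
  (53/10, 34/5) → Z = -3/2
  (0, 65/8) → Z = -65/8
  (0, 31/3) → Z = -31/3

The minimum is at (0, 31/3). Substituting into each constraint, equality holds for (3) and (7); the remaining constraints have slack.

(3) and (7)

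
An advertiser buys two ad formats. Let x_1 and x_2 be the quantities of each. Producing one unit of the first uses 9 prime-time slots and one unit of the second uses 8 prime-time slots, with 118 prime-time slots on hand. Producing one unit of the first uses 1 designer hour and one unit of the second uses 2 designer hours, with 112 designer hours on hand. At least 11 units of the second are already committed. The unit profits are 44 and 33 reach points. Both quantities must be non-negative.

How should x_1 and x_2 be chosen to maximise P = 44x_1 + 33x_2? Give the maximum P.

Extreme points and P = 44x_1 + 33x_2:
  (0, 59/4) → P = 1947/4
  (0, 11) → P = 363
  (10/3, 11) → P = 1529/3

At the optimal vertex, 9x_1 + 8x_2 = 118 and x_2 = 11.
Solving simultaneously gives x_1 = 10/3, x_2 = 11.

x_1 = 10/3, x_2 = 11, maximum P = 1529/3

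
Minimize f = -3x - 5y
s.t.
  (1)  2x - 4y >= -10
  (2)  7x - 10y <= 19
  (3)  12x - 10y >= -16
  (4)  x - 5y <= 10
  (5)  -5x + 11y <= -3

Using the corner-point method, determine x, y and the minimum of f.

x = 179/27, y = 74/27, minimum f = -907/27

Vertices and f = -3x - 5y:
  (-1/5, -51/25) → f = 54/5
  (179/27, 74/27) → f = -907/27
  (-18/5, -68/25) → f = 122/5
  (-103/41, -58/41) → f = 599/41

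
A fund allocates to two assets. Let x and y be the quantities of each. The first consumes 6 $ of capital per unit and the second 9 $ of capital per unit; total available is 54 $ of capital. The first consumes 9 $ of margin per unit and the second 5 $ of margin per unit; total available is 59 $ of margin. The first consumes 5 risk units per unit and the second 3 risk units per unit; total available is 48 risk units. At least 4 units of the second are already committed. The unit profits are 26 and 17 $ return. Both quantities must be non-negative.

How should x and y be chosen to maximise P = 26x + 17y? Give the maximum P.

Feasible corners and P = 26x + 17y:
  (0, 6) → P = 102
  (0, 4) → P = 68
  (3, 4) → P = 146

x = 3, y = 4, maximum P = 146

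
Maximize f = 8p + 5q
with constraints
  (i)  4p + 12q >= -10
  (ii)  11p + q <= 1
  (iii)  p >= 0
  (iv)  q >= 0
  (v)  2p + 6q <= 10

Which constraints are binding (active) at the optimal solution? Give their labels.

(ii) and (iii)

Feasible corners and f = 8p + 5q:
  (0, 1) → f = 5
  (1/11, 0) → f = 8/11
  (0, 0) → f = 0

The maximum is at (0, 1). Substituting into each constraint, equality holds for (ii) and (iii); the remaining constraints have slack.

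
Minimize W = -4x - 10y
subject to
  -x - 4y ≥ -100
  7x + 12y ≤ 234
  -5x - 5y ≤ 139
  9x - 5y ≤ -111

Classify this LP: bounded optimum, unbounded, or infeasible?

Corner points and W = -4x - 10y:
  (-33/2, 233/8) → W = -901/4
  (-352/5, 213/5) → W = -722/5
  (-162/143, 2883/143) → W = -2562/13
  (-125/7, -348/35) → W = 1196/7
The feasible region has finitely many vertices and no improving ray; the minimum is -901/4 at (-33/2, 233/8).

bounded optimum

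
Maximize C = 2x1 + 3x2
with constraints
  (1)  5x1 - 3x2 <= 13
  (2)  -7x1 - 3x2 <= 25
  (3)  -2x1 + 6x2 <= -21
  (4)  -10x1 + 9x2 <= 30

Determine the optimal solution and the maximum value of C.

Corner points and C = 2x1 + 3x2:
  (-1, -6) → C = -20
  (5/8, -79/24) → C = -69/8
  (-29/16, -197/48) → C = -255/16

x1 = 5/8, x2 = -79/24, maximum C = -69/8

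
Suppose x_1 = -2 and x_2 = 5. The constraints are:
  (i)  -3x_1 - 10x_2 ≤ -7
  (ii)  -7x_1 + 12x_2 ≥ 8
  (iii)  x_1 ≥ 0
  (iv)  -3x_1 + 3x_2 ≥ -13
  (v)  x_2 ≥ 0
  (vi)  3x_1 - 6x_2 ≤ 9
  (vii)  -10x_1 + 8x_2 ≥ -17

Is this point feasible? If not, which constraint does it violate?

not feasible — violates (iii)

Constraint (iii): x_1 = -2, which is not ≥ 0. All other constraints are satisfied.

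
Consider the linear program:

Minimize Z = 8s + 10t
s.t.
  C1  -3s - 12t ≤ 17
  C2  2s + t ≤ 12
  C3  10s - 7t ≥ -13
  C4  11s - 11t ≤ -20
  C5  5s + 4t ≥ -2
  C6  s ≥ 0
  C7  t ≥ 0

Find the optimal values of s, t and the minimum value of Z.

s = 0, t = 20/11, minimum Z = 200/11

Extreme points and Z = 8s + 10t:
  (71/24, 73/12) → Z = 169/2
  (112/33, 172/33) → Z = 872/11
  (0, 13/7) → Z = 130/7
  (0, 20/11) → Z = 200/11

The binding constraints are 11s - 11t = -20 and s = 0.
Solving simultaneously gives s = 0, t = 20/11.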